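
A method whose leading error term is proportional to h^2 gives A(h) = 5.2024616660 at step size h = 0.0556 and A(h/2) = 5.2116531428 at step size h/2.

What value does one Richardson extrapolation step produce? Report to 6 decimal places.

The method has order 2: 2^2 = 4.
2^2*A(h/2) = 20.8466125712; minus A(h) gives 15.6441509052.
R = 15.6441509052/3 = 5.2147169684
Shift from A(h/2): +0.0030638256.

5.214717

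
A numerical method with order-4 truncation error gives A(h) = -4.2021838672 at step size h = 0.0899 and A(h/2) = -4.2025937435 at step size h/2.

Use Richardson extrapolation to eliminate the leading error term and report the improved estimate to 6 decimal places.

-4.202621

r = 4, so 2^r = 16.
Weighted: (-67.2414998960) − (-4.2021838672) = -63.0393160288
Denominator 16 − 1 = 15.
(-63.0393160288) ÷ 15 = -4.2026210686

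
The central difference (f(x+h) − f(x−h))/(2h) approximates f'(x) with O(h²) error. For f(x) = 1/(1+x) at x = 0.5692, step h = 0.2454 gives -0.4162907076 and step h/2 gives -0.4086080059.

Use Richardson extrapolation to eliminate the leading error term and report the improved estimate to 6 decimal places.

-0.406047

The method has order 2: 2^2 = 4.
2^2·A(h/2) = -1.6344320236; minus A(h) gives -1.2181413160.
Denominator 4 − 1 = 3.
Extrapolated: (-1.2181413160) / 3 = -0.4060471053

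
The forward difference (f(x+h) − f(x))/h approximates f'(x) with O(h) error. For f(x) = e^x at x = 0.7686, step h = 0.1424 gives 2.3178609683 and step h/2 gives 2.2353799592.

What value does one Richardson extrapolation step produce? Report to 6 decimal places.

Method order is 1; weight 2^1 = 2.
2 × 2.2353799592 = 4.4707599184; subtract 2.3178609683 → 2.1528989501
Extrapolated: 2.1528989501 / 1 = 2.1528989501
Shift from A(h/2): −0.0824810091.

2.152899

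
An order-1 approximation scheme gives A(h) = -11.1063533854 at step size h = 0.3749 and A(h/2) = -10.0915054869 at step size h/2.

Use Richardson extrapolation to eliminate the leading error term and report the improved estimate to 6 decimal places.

With r = 1 the leading error scales as h^1, so the weight is 2^1 = 2.
A(h/2) − A(h) = -10.0915054869 − (-11.1063533854) = 1.0148478985
Correction (A(h/2) − A(h))/(2 − 1) = 1.0148478985/1 = 1.0148478985
R = A(h/2) + (A(h/2) − A(h))/1 = -10.0915054869 + 1.0148478985 = -9.0766575884

-9.076658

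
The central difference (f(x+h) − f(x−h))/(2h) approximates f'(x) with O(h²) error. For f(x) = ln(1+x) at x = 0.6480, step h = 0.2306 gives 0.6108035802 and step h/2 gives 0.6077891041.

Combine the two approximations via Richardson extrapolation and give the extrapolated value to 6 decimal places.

Leading term ∝ h^2; use weight 4 = 2^2.
Numerator 4 × A(h/2) − A(h) = 4 × 0.6077891041 − 0.6108035802 = 1.8203528362
Divide by 2^2 − 1 = 3.
Result: 0.6067842787
Correction |R − A(h/2)| = 1.005e-03; gap |A(h/2) − A(h)| = 3.014e-03.

0.606784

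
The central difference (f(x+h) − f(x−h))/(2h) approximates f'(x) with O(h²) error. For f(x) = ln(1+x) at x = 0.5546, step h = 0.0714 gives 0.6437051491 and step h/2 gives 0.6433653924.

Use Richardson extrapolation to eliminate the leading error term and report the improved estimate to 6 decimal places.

Error is O(h^2); halving h shrinks it by 2^2 = 4.
Top: 4(0.6433653924) − (0.6437051491) = 1.9297564205
Denominator 4 − 1 = 3.
(4*0.6433653924 − 0.6437051491)/(4 − 1) = 0.6432521402
Shift from A(h/2): −0.0001132522.

0.643252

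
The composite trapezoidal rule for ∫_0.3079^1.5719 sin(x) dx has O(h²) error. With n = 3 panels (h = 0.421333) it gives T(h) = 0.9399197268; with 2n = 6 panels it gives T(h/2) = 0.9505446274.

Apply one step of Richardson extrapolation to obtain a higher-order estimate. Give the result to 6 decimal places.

Method order is 2; weight 2^2 = 4.
4×0.9505446274 − 0.9399197268 = 2.8622587828
(4×0.9505446274 − 0.9399197268)/(4 − 1) = 0.9540862609
Correction |R − A(h/2)| = 3.542e-03; gap |A(h/2) − A(h)| = 1.062e-02.

0.954086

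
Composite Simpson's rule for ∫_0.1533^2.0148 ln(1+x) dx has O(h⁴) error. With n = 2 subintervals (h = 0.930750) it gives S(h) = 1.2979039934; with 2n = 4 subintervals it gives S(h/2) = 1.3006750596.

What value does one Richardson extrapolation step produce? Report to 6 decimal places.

1.300860

Method order is 4; weight 2^4 = 16.
Difference of the inputs: 1.3006750596 − 1.2979039934 = 0.0027710662
Correction (A(h/2) − A(h))/(16 − 1) = 0.0027710662/15 = 0.0001847377
R = 1.3006750596 + 0.0001847377 = 1.3008597973
Gap between inputs: 2.771e-03; correction applied: +0.0001847377.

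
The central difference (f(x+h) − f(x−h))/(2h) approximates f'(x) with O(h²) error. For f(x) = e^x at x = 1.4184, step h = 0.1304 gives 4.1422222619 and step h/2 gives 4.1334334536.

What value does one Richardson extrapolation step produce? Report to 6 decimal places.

4.130504

r = 2, so 2^r = 4.
Weighted: 16.5337338144 − 4.1422222619 = 12.3915115525
12.3915115525 ÷ 3 = 4.1305038508
Gap between inputs: 8.789e-03; correction applied: −0.0029296028.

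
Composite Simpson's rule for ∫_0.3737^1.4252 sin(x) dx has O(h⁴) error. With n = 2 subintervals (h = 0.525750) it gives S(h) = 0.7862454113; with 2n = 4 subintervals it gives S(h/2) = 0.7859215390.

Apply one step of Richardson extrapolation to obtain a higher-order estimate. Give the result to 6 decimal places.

Order 4 gives 2^r = 16 and 2^r − 1 = 15.
Numerator 16 × A(h/2) − A(h) = 16 × 0.7859215390 − 0.7862454113 = 11.7884992127
Denominator 16 − 1 = 15.
R = 11.7884992127/15 = 0.7858999475

0.785900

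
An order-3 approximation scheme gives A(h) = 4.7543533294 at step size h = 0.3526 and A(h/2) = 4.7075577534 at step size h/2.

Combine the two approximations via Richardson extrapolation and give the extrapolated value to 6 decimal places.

r = 3, so 2^r = 8.
8*4.7075577534 − 4.7543533294 = 32.9061086978
Extrapolated: 32.9061086978 / 7 = 4.7008726711
Shift from A(h/2): −0.0066850823.

4.700873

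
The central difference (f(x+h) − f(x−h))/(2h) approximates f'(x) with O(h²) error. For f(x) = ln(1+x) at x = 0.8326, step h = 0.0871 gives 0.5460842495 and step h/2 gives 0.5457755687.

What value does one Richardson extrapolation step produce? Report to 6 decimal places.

0.545673

r = 2, so 2^r = 4.
Difference of the inputs: 0.5457755687 − 0.5460842495 = -0.0003086808
Divide by 2^2 − 1 = 3: (-0.0003086808)/3 = -0.0001028936
R = 0.5457755687 − 0.0001028936 = 0.5456726751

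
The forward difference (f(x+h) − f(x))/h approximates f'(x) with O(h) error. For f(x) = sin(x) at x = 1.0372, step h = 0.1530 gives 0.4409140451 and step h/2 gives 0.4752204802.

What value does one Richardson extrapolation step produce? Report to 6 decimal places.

0.509527

r = 1, so 2^r = 2.
Difference of the inputs: 0.4752204802 − 0.4409140451 = 0.0343064351
Divide by 2^1 − 1 = 1: 0.0343064351/1 = 0.0343064351
R = 0.4752204802 + 0.0343064351 = 0.5095269153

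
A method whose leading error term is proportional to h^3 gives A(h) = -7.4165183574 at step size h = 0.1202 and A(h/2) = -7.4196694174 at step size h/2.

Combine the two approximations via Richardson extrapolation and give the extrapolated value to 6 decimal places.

r = 3, so 2^r = 8.
8*(-7.4196694174) = -59.3573553392; (-59.3573553392) − (-7.4165183574) = -51.9408369818
(8*(-7.4196694174) − (-7.4165183574))/(8 − 1) = -7.4201195688

-7.420120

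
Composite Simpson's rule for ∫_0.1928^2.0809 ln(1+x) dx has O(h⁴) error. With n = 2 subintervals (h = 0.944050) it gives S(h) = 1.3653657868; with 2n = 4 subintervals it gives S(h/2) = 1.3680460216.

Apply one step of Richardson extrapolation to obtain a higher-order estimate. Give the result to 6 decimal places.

With r = 4 the leading error scales as h^4, so the weight is 2^4 = 16.
A(h/2) − A(h) = 1.3680460216 − 1.3653657868 = 0.0026802348
Correction (A(h/2) − A(h))/(16 − 1) = 0.0026802348/15 = 0.0001786823
R = 1.3680460216 + 0.0001786823 = 1.3682247039

1.368225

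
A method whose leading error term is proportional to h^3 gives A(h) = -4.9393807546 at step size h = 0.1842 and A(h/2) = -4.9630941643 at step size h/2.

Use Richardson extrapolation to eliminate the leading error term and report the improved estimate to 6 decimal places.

Error is O(h^3); halving h shrinks it by 2^3 = 8.
8 × (-4.9630941643) = -39.7047533144; (-39.7047533144) − (-4.9393807546) = -34.7653725598
(8 × (-4.9630941643) − (-4.9393807546))/(8 − 1) = -4.9664817943
Gap between inputs: 2.371e-02; correction applied: −0.0033876300.

-4.966482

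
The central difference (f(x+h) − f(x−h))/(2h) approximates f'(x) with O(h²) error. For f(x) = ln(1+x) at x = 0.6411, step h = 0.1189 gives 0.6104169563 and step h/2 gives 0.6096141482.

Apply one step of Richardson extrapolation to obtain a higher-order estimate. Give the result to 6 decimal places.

Error is O(h^2); halving h shrinks it by 2^2 = 4.
Numerator 4·A(h/2) − A(h) = 4·0.6096141482 − 0.6104169563 = 1.8280396365
R = 1.8280396365/3 = 0.6093465455

0.609347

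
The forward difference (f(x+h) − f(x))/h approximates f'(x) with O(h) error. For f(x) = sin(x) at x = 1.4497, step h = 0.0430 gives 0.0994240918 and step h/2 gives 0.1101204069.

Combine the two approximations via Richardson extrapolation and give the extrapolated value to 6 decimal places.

0.120817

Method order is 1; weight 2^1 = 2.
Numerator 2 × A(h/2) − A(h) = 2 × 0.1101204069 − 0.0994240918 = 0.1208167220
0.1208167220 ÷ 1 = 0.1208167220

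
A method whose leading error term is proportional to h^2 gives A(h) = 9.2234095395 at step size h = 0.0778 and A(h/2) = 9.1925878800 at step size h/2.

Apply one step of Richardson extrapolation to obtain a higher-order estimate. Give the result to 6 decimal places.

r = 2: numerator weight 4, denominator 3.
Difference of the inputs: 9.1925878800 − 9.2234095395 = -0.0308216595
Correction (A(h/2) − A(h))/(4 − 1) = (-0.0308216595)/3 = -0.0102738865
R = 9.1925878800 − 0.0102738865 = 9.1823139935
Shift from A(h/2): −0.0102738865.

9.182314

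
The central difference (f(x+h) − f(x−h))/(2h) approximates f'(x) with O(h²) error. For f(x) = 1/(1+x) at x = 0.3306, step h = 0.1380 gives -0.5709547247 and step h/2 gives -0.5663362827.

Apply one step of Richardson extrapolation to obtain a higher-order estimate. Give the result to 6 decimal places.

Method order is 2; weight 2^2 = 4.
Top: 4(-0.5663362827) − (-0.5709547247) = -1.6943904061
(-1.6943904061) ÷ 3 = -0.5647968020
Correction |R − A(h/2)| = 1.539e-03; gap |A(h/2) − A(h)| = 4.618e-03.

-0.564797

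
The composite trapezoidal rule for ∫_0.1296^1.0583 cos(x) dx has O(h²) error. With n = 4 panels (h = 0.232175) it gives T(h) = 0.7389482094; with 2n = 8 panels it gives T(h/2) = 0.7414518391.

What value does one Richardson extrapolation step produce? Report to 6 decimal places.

The method has order 2: 2^2 = 4.
A(h/2) − A(h) = 0.7414518391 − 0.7389482094 = 0.0025036297
Divide by 2^2 − 1 = 3: 0.0025036297/3 = 0.0008345432
R = A(h/2) + (A(h/2) − A(h))/3 = 0.7414518391 + 0.0008345432 = 0.7422863823

0.742286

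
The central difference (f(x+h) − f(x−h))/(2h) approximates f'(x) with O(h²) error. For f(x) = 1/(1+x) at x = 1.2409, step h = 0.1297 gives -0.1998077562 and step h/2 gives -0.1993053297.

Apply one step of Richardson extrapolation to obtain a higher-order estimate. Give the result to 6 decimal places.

The method has order 2: 2^2 = 4.
A(h/2) − A(h) = -0.1993053297 − (-0.1998077562) = 0.0005024265
Divide by 2^2 − 1 = 3: 0.0005024265/3 = 0.0001674755
R = -0.1993053297 + 0.0001674755 = -0.1991378542

-0.199138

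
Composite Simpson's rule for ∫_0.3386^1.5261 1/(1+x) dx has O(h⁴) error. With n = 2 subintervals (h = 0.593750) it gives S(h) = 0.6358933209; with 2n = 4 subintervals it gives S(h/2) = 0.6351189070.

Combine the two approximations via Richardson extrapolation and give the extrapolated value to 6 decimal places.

Leading term ∝ h^4; use weight 16 = 2^4.
2^4×A(h/2) = 10.1619025120; minus A(h) gives 9.5260091911.
Divide by 2^4 − 1 = 15.
(16×0.6351189070 − 0.6358933209)/(16 − 1) = 0.6350672794
Gap between inputs: 7.744e-04; correction applied: −0.0000516276.

0.635067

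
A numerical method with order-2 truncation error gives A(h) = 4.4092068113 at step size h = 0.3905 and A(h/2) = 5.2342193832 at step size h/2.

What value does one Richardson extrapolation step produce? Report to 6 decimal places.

5.509224

r = 2, so 2^r = 4.
Numerator 4 × A(h/2) − A(h) = 4 × 5.2342193832 − 4.4092068113 = 16.5276707215
Divide by 2^2 − 1 = 3.
R = 16.5276707215/3 = 5.5092235738
Shift from A(h/2): +0.2750041906.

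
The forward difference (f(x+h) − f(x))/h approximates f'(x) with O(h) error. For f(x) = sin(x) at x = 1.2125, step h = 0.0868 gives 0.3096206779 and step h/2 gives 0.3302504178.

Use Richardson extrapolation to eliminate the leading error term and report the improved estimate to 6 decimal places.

0.350880

r = 1, so 2^r = 2.
Numerator 2·A(h/2) − A(h) = 2·0.3302504178 − 0.3096206779 = 0.3508801577
Denominator 2 − 1 = 1.
Extrapolated: 0.3508801577 / 1 = 0.3508801577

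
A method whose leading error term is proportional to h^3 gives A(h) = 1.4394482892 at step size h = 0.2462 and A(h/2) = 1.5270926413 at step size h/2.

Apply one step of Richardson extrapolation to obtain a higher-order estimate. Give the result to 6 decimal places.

Leading term ∝ h^3; use weight 8 = 2^3.
8·1.5270926413 = 12.2167411304; 12.2167411304 − 1.4394482892 = 10.7772928412
Denominator 8 − 1 = 7.
So the Richardson estimate is 1.5396132630.

1.539613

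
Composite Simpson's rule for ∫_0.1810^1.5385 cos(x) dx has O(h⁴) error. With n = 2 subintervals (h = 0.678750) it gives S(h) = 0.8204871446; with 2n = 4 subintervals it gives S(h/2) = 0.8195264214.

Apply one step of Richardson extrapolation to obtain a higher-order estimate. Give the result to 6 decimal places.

r = 4: numerator weight 16, denominator 15.
Top: 16(0.8195264214) − (0.8204871446) = 12.2919355978
Divide by 2^4 − 1 = 15.
R = 12.2919355978/15 = 0.8194623732

0.819462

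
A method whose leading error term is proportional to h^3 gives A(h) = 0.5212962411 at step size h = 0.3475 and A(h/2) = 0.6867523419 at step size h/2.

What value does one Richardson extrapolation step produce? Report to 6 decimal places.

0.710389

Error is O(h^3); halving h shrinks it by 2^3 = 8.
Weighted: 5.4940187352 − 0.5212962411 = 4.9727224941
R = 4.9727224941/7 = 0.7103889277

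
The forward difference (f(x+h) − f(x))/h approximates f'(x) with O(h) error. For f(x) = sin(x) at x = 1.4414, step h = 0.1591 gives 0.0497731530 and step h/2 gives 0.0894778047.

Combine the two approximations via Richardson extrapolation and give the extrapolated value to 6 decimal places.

Leading term ∝ h^1; use weight 2 = 2^1.
Weighted: 0.1789556094 − 0.0497731530 = 0.1291824564
Divide by 2^1 − 1 = 1.
R = 0.1291824564/1 = 0.1291824564
Correction |R − A(h/2)| = 3.970e-02; gap |A(h/2) − A(h)| = 3.970e-02.

0.129182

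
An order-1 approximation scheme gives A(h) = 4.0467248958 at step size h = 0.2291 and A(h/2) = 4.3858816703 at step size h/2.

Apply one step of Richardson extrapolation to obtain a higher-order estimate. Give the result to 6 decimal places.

4.725038

Leading term ∝ h^1; use weight 2 = 2^1.
2*4.3858816703 = 8.7717633406; subtract 4.0467248958 → 4.7250384448
Divide by 2^1 − 1 = 1.
R = 4.7250384448/1 = 4.7250384448
Gap between inputs: 3.392e-01; correction applied: +0.3391567745.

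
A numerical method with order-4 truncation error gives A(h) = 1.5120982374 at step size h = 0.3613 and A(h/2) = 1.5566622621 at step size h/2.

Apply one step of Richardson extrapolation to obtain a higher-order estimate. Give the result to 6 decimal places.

r = 4, so 2^r = 16.
16×1.5566622621 = 24.9065961936; 24.9065961936 − 1.5120982374 = 23.3944979562
R = 23.3944979562/15 = 1.5596331971

1.559633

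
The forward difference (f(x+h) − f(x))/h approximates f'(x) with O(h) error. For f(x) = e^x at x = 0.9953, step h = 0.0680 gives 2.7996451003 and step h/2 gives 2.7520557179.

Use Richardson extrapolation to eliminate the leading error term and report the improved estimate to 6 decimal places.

The method has order 1: 2^1 = 2.
A(h/2) − A(h) = 2.7520557179 − 2.7996451003 = -0.0475893824
Correction (A(h/2) − A(h))/(2 − 1) = (-0.0475893824)/1 = -0.0475893824
R = A(h/2) + (A(h/2) − A(h))/1 = 2.7520557179 − 0.0475893824 = 2.7044663355

2.704466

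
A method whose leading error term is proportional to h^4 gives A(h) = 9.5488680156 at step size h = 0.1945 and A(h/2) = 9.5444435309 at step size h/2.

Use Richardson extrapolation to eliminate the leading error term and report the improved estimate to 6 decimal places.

Order 4 gives 2^r = 16 and 2^r − 1 = 15.
16*9.5444435309 − 9.5488680156 = 143.1622284788
Denominator 16 − 1 = 15.
143.1622284788 ÷ 15 = 9.5441485653
Gap between inputs: 4.424e-03; correction applied: −0.0002949656.

9.544149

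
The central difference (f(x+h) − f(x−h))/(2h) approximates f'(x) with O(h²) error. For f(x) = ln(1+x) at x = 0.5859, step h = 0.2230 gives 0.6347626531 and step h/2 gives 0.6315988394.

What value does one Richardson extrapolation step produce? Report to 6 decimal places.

0.630544

Leading term ∝ h^2; use weight 4 = 2^2.
Difference of the inputs: 0.6315988394 − 0.6347626531 = -0.0031638137
Divide by 2^2 − 1 = 3: (-0.0031638137)/3 = -0.0010546046
R = A(h/2) + (A(h/2) − A(h))/3 = 0.6315988394 − 0.0010546046 = 0.6305442348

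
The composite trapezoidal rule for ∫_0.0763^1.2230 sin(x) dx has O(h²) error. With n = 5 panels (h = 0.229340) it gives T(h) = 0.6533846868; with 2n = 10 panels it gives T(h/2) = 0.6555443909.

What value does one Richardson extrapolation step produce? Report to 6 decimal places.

Method order is 2; weight 2^2 = 4.
Weighted: 2.6221775636 − 0.6533846868 = 1.9687928768
Divide by 2^2 − 1 = 3.
1.9687928768 ÷ 3 = 0.6562642923
Shift from A(h/2): +0.0007199014.

0.656264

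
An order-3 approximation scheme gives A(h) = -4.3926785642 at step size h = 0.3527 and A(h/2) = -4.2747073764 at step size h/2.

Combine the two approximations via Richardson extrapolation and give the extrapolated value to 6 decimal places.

-4.257854

Leading term ∝ h^3; use weight 8 = 2^3.
2^3*A(h/2) = -34.1976590112; minus A(h) gives -29.8049804470.
Divide by 2^3 − 1 = 7.
(-29.8049804470) ÷ 7 = -4.2578543496
Correction |R − A(h/2)| = 1.685e-02; gap |A(h/2) − A(h)| = 1.180e-01.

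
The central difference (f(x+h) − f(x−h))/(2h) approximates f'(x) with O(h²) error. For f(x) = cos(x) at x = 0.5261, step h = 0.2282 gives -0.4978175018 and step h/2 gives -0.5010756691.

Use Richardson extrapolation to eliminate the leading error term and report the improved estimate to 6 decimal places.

Method order is 2; weight 2^2 = 4.
Top: 4(-0.5010756691) − (-0.4978175018) = -1.5064851746
(4·(-0.5010756691) − (-0.4978175018))/(4 − 1) = -0.5021617249
Correction |R − A(h/2)| = 1.086e-03; gap |A(h/2) − A(h)| = 3.258e-03.

-0.502162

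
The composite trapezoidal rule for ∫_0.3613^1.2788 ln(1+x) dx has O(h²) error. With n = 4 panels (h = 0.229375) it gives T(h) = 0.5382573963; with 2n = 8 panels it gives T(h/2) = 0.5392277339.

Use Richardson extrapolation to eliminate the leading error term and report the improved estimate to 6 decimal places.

With r = 2 the leading error scales as h^2, so the weight is 2^2 = 4.
A(h/2) − A(h) = 0.5392277339 − 0.5382573963 = 0.0009703376
Divide by 2^2 − 1 = 3: 0.0009703376/3 = 0.0003234459
R = A(h/2) + (A(h/2) − A(h))/3 = 0.5392277339 + 0.0003234459 = 0.5395511798

0.539551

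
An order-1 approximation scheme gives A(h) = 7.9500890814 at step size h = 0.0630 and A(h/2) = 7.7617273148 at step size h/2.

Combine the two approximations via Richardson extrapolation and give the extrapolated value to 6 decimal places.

7.573366

r = 1, so 2^r = 2.
Numerator 2 × A(h/2) − A(h) = 2 × 7.7617273148 − 7.9500890814 = 7.5733655482
Denominator 2 − 1 = 1.
Extrapolated: 7.5733655482 / 1 = 7.5733655482
Gap between inputs: 1.884e-01; correction applied: −0.1883617666.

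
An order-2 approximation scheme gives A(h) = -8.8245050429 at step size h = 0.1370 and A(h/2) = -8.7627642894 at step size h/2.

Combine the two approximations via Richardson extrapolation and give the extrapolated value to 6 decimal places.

With r = 2 the leading error scales as h^2, so the weight is 2^2 = 4.
Weighted: (-35.0510571576) − (-8.8245050429) = -26.2265521147
Extrapolated: (-26.2265521147) / 3 = -8.7421840382
Shift from A(h/2): +0.0205802512.

-8.742184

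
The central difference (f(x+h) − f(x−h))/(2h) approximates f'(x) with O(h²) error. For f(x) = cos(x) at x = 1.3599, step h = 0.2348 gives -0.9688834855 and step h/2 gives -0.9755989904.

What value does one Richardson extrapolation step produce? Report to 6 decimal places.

Leading term ∝ h^2; use weight 4 = 2^2.
Weighted: (-3.9023959616) − (-0.9688834855) = -2.9335124761
Extrapolated: (-2.9335124761) / 3 = -0.9778374920

-0.977837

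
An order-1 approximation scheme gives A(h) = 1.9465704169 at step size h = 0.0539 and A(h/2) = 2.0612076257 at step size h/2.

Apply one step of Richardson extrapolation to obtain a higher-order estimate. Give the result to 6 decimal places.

2.175845

Error is O(h^1); halving h shrinks it by 2^1 = 2.
A(h/2) − A(h) = 2.0612076257 − 1.9465704169 = 0.1146372088
Correction (A(h/2) − A(h))/(2 − 1) = 0.1146372088/1 = 0.1146372088
R = A(h/2) + (A(h/2) − A(h))/1 = 2.0612076257 + 0.1146372088 = 2.1758448345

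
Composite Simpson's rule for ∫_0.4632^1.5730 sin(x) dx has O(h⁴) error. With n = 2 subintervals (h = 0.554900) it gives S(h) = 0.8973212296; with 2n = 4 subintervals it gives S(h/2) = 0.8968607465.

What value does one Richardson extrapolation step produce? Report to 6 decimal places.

0.896830

Error is O(h^4); halving h shrinks it by 2^4 = 16.
2^4·A(h/2) = 14.3497719440; minus A(h) gives 13.4524507144.
Denominator 16 − 1 = 15.
(16·0.8968607465 − 0.8973212296)/(16 − 1) = 0.8968300476
Correction |R − A(h/2)| = 3.070e-05; gap |A(h/2) − A(h)| = 4.605e-04.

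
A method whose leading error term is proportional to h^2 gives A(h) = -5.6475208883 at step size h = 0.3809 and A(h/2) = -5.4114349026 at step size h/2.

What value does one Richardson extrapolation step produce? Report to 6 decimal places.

Leading term ∝ h^2; use weight 4 = 2^2.
Difference of the inputs: -5.4114349026 − (-5.6475208883) = 0.2360859857
Divide by 2^2 − 1 = 3: 0.2360859857/3 = 0.0786953286
R = A(h/2) + (A(h/2) − A(h))/3 = -5.4114349026 + 0.0786953286 = -5.3327395740
Correction |R − A(h/2)| = 7.870e-02; gap |A(h/2) − A(h)| = 2.361e-01.

-5.332740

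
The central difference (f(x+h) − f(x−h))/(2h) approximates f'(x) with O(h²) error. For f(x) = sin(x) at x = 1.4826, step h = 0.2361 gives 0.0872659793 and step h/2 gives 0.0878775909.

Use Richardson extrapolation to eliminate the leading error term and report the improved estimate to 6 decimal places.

0.088081

Leading term ∝ h^2; use weight 4 = 2^2.
Top: 4(0.0878775909) − (0.0872659793) = 0.2642443843
Divide by 2^2 − 1 = 3.
R = 0.2642443843/3 = 0.0880814614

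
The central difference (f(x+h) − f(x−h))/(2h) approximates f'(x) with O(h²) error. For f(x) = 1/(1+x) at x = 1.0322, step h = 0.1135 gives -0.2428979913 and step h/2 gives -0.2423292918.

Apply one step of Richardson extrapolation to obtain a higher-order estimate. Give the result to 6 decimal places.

-0.242140

r = 2: numerator weight 4, denominator 3.
4·(-0.2423292918) − (-0.2428979913) = -0.7264191759
(-0.7264191759) ÷ 3 = -0.2421397253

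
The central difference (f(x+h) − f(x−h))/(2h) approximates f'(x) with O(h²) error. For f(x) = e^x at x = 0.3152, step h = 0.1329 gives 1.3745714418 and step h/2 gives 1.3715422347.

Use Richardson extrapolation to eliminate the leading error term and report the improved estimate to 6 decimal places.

The method has order 2: 2^2 = 4.
Difference of the inputs: 1.3715422347 − 1.3745714418 = -0.0030292071
Correction (A(h/2) − A(h))/(4 − 1) = (-0.0030292071)/3 = -0.0010097357
R = 1.3715422347 − 0.0010097357 = 1.3705324990

1.370532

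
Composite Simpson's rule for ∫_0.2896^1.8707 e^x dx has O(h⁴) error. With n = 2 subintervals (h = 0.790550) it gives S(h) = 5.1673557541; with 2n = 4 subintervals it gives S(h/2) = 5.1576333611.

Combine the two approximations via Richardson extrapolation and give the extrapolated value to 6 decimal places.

Method order is 4; weight 2^4 = 16.
2^4·A(h/2) = 82.5221337776; minus A(h) gives 77.3547780235.
Denominator 16 − 1 = 15.
Result: 5.1569852016

5.156985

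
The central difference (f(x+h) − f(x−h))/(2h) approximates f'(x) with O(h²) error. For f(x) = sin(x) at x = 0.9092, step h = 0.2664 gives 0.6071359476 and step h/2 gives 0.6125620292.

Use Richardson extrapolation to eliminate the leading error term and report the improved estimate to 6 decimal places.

0.614371

Leading term ∝ h^2; use weight 4 = 2^2.
Difference of the inputs: 0.6125620292 − 0.6071359476 = 0.0054260816
Correction (A(h/2) − A(h))/(4 − 1) = 0.0054260816/3 = 0.0018086939
R = 0.6125620292 + 0.0018086939 = 0.6143707231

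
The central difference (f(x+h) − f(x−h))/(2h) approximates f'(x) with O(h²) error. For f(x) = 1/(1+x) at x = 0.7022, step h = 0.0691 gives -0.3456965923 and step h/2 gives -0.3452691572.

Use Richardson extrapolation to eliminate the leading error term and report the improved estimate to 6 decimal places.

-0.345127

Order 2 gives 2^r = 4 and 2^r − 1 = 3.
4×(-0.3452691572) = -1.3810766288; subtract (-0.3456965923) → -1.0353800365
(4×(-0.3452691572) − (-0.3456965923))/(4 − 1) = -0.3451266788
Correction |R − A(h/2)| = 1.425e-04; gap |A(h/2) − A(h)| = 4.274e-04.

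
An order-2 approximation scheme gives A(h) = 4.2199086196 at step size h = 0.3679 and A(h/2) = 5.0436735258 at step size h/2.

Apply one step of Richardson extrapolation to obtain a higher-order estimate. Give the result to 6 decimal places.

5.318262

Leading term ∝ h^2; use weight 4 = 2^2.
2^2 × A(h/2) = 20.1746941032; minus A(h) gives 15.9547854836.
R = 15.9547854836/3 = 5.3182618279
Correction |R − A(h/2)| = 2.746e-01; gap |A(h/2) − A(h)| = 8.238e-01.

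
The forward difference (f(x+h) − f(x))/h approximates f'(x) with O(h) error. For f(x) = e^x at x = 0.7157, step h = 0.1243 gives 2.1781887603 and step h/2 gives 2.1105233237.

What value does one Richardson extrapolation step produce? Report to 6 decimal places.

The method has order 1: 2^1 = 2.
2*2.1105233237 = 4.2210466474; subtract 2.1781887603 → 2.0428578871
Denominator 2 − 1 = 1.
(2*2.1105233237 − 2.1781887603)/(2 − 1) = 2.0428578871

2.042858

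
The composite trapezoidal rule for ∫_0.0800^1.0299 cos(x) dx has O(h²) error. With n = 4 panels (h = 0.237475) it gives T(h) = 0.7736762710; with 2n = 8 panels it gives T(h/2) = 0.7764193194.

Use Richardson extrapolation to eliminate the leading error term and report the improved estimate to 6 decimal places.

r = 2, so 2^r = 4.
Top: 4(0.7764193194) − (0.7736762710) = 2.3320010066
Divide by 2^2 − 1 = 3.
Extrapolated: 2.3320010066 / 3 = 0.7773336689

0.777334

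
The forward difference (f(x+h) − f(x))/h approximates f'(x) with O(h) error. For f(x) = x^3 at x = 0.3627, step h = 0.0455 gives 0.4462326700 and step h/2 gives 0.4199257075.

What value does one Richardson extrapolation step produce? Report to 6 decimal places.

0.393619

Order 1 gives 2^r = 2 and 2^r − 1 = 1.
2·0.4199257075 = 0.8398514150; 0.8398514150 − 0.4462326700 = 0.3936187450
Denominator 2 − 1 = 1.
0.3936187450 ÷ 1 = 0.3936187450
Shift from A(h/2): −0.0263069625.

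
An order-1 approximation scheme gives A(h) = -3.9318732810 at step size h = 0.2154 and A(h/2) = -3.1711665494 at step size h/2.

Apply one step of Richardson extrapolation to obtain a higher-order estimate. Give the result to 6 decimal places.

The method has order 1: 2^1 = 2.
2^1×A(h/2) = -6.3423330988; minus A(h) gives -2.4104598178.
(-2.4104598178) ÷ 1 = -2.4104598178
Shift from A(h/2): +0.7607067316.

-2.410460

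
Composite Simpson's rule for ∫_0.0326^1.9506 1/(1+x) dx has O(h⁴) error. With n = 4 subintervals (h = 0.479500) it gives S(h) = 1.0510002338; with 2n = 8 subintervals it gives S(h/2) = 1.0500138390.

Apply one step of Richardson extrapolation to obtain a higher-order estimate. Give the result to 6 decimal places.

1.049948

Method order is 4; weight 2^4 = 16.
Numerator 16×A(h/2) − A(h) = 16×1.0500138390 − 1.0510002338 = 15.7492211902
15.7492211902 ÷ 15 = 1.0499480793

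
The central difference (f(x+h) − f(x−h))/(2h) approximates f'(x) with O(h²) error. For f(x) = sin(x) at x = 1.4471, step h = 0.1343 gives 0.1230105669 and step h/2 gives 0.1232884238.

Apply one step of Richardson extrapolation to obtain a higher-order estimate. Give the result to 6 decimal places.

0.123381

Method order is 2; weight 2^2 = 4.
Weighted: 0.4931536952 − 0.1230105669 = 0.3701431283
Denominator 4 − 1 = 3.
Extrapolated: 0.3701431283 / 3 = 0.1233810428
Gap between inputs: 2.779e-04; correction applied: +0.0000926190.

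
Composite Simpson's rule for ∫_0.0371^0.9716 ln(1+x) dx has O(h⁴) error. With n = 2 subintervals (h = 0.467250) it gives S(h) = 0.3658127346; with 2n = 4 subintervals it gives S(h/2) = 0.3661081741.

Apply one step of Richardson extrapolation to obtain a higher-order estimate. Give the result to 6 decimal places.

r = 4: numerator weight 16, denominator 15.
2^4*A(h/2) = 5.8577307856; minus A(h) gives 5.4919180510.
Denominator 16 − 1 = 15.
Result: 0.3661278701

0.366128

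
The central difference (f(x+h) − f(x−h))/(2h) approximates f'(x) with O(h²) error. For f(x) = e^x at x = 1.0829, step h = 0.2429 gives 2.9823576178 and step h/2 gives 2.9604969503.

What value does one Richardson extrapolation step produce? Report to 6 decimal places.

Leading term ∝ h^2; use weight 4 = 2^2.
4·2.9604969503 = 11.8419878012; subtract 2.9823576178 → 8.8596301834
8.8596301834 ÷ 3 = 2.9532100611

2.953210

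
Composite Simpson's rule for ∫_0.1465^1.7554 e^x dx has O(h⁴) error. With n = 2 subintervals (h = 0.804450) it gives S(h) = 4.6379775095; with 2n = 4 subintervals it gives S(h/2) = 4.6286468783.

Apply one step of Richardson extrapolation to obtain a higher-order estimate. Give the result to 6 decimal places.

4.628025

r = 4: numerator weight 16, denominator 15.
Difference of the inputs: 4.6286468783 − 4.6379775095 = -0.0093306312
Correction (A(h/2) − A(h))/(16 − 1) = (-0.0093306312)/15 = -0.0006220421
R = A(h/2) + (A(h/2) − A(h))/15 = 4.6286468783 − 0.0006220421 = 4.6280248362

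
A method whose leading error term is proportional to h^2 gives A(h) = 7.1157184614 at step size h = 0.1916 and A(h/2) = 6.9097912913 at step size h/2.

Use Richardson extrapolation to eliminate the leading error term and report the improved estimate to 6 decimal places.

Error is O(h^2); halving h shrinks it by 2^2 = 4.
A(h/2) − A(h) = 6.9097912913 − 7.1157184614 = -0.2059271701
Divide by 2^2 − 1 = 3: (-0.2059271701)/3 = -0.0686423900
R = A(h/2) + (A(h/2) − A(h))/3 = 6.9097912913 − 0.0686423900 = 6.8411489013

6.841149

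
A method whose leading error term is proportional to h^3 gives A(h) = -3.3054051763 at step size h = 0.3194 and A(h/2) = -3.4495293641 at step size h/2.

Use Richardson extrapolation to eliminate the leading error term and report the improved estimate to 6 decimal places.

Method order is 3; weight 2^3 = 8.
Difference of the inputs: -3.4495293641 − (-3.3054051763) = -0.1441241878
Correction (A(h/2) − A(h))/(8 − 1) = (-0.1441241878)/7 = -0.0205891697
R = A(h/2) + (A(h/2) − A(h))/7 = -3.4495293641 − 0.0205891697 = -3.4701185338

-3.470119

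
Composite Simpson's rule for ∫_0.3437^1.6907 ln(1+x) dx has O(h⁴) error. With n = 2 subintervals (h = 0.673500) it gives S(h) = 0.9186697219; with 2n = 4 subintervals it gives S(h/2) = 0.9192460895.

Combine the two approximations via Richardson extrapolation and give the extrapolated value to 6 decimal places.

Order 4 gives 2^r = 16 and 2^r − 1 = 15.
Weighted: 14.7079374320 − 0.9186697219 = 13.7892677101
Divide by 2^4 − 1 = 15.
Extrapolated: 13.7892677101 / 15 = 0.9192845140
Correction |R − A(h/2)| = 3.842e-05; gap |A(h/2) − A(h)| = 5.764e-04.

0.919285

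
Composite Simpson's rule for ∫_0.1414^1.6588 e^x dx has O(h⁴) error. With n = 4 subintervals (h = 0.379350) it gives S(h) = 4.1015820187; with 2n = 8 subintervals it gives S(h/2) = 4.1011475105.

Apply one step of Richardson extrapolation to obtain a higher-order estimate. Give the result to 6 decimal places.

4.101119

r = 4, so 2^r = 16.
Top: 16(4.1011475105) − (4.1015820187) = 61.5167781493
R = 61.5167781493/15 = 4.1011185433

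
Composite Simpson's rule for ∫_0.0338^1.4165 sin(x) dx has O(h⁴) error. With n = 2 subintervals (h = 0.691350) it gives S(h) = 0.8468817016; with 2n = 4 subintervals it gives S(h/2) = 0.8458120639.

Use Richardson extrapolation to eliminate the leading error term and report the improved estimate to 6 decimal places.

r = 4: numerator weight 16, denominator 15.
16·0.8458120639 − 0.8468817016 = 12.6861113208
Divide by 2^4 − 1 = 15.
12.6861113208 ÷ 15 = 0.8457407547

0.845741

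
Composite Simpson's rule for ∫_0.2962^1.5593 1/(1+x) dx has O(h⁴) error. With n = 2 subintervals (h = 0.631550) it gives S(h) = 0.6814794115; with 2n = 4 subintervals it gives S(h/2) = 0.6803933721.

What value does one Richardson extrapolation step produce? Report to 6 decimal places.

r = 4: numerator weight 16, denominator 15.
Weighted: 10.8862939536 − 0.6814794115 = 10.2048145421
Denominator 16 − 1 = 15.
R = 10.2048145421/15 = 0.6803209695
Correction |R − A(h/2)| = 7.240e-05; gap |A(h/2) − A(h)| = 1.086e-03.

0.680321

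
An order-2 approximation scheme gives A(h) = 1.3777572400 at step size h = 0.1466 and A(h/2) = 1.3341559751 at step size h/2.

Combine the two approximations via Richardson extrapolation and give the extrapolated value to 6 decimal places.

Order 2 gives 2^r = 4 and 2^r − 1 = 3.
Top: 4(1.3341559751) − (1.3777572400) = 3.9588666604
Extrapolated: 3.9588666604 / 3 = 1.3196222201
Shift from A(h/2): −0.0145337550.

1.319622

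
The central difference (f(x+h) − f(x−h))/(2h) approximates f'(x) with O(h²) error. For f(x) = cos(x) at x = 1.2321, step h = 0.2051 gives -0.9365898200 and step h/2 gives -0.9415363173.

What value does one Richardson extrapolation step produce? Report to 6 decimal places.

-0.943185

r = 2: numerator weight 4, denominator 3.
Numerator 4*A(h/2) − A(h) = 4*(-0.9415363173) − (-0.9365898200) = -2.8295554492
(4*(-0.9415363173) − (-0.9365898200))/(4 − 1) = -0.9431851497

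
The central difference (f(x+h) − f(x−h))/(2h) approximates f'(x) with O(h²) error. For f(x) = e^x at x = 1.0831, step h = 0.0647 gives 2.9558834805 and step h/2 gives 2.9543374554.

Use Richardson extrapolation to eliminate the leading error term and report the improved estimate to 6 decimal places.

2.953822

The method has order 2: 2^2 = 4.
2^2*A(h/2) = 11.8173498216; minus A(h) gives 8.8614663411.
Divide by 2^2 − 1 = 3.
Result: 2.9538221137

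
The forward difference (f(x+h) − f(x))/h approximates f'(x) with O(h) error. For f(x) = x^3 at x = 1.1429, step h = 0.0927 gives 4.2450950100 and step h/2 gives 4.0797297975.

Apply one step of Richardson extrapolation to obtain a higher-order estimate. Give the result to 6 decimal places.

3.914365

r = 1, so 2^r = 2.
Top: 2(4.0797297975) − (4.2450950100) = 3.9143645850
Divide by 2^1 − 1 = 1.
So the Richardson estimate is 3.9143645850.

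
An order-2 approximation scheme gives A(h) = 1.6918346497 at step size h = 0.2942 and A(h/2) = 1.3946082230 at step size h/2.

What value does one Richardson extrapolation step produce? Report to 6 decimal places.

1.295533

r = 2, so 2^r = 4.
Numerator 4·A(h/2) − A(h) = 4·1.3946082230 − 1.6918346497 = 3.8865982423
Denominator 4 − 1 = 3.
Result: 1.2955327474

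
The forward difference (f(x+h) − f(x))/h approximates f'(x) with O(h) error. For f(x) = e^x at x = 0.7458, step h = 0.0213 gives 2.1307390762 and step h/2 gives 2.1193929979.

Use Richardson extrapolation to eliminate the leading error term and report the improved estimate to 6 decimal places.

2.108047

The method has order 1: 2^1 = 2.
Top: 2(2.1193929979) − (2.1307390762) = 2.1080469196
Divide by 2^1 − 1 = 1.
So the Richardson estimate is 2.1080469196.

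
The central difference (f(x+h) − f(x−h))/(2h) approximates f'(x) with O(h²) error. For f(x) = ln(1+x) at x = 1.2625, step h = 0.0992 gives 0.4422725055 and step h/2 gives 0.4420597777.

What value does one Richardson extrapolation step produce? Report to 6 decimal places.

Leading term ∝ h^2; use weight 4 = 2^2.
2^2×A(h/2) = 1.7682391108; minus A(h) gives 1.3259666053.
Denominator 4 − 1 = 3.
(4×0.4420597777 − 0.4422725055)/(4 − 1) = 0.4419888684

0.441989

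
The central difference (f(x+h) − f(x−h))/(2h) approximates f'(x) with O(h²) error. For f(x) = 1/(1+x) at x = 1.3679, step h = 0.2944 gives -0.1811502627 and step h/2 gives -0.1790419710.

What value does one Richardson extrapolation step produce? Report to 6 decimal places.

-0.178339

r = 2: numerator weight 4, denominator 3.
Weighted: (-0.7161678840) − (-0.1811502627) = -0.5350176213
Denominator 4 − 1 = 3.
(-0.5350176213) ÷ 3 = -0.1783392071
Correction |R − A(h/2)| = 7.028e-04; gap |A(h/2) − A(h)| = 2.108e-03.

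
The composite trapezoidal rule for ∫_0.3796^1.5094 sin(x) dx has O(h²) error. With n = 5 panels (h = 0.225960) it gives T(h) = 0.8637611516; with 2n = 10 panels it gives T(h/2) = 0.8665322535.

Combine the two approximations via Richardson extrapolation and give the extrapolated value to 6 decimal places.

r = 2: numerator weight 4, denominator 3.
Difference of the inputs: 0.8665322535 − 0.8637611516 = 0.0027711019
Divide by 2^2 − 1 = 3: 0.0027711019/3 = 0.0009237006
R = A(h/2) + (A(h/2) − A(h))/3 = 0.8665322535 + 0.0009237006 = 0.8674559541

0.867456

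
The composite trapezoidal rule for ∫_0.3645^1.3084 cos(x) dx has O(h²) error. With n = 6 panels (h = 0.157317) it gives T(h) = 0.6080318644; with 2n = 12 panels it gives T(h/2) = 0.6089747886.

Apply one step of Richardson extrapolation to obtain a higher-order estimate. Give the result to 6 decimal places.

With r = 2 the leading error scales as h^2, so the weight is 2^2 = 4.
Top: 4(0.6089747886) − (0.6080318644) = 1.8278672900
1.8278672900 ÷ 3 = 0.6092890967

0.609289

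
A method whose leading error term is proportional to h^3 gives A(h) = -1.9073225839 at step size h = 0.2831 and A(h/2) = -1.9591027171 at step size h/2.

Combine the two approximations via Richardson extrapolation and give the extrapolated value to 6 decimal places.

-1.966500

Method order is 3; weight 2^3 = 8.
8·(-1.9591027171) = -15.6728217368; (-15.6728217368) − (-1.9073225839) = -13.7654991529
Denominator 8 − 1 = 7.
Extrapolated: (-13.7654991529) / 7 = -1.9664998790
Correction |R − A(h/2)| = 7.397e-03; gap |A(h/2) − A(h)| = 5.178e-02.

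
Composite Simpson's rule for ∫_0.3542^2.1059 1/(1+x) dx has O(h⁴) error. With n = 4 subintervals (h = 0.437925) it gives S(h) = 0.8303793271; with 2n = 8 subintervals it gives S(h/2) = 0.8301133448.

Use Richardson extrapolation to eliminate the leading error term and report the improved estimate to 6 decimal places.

0.830096

Method order is 4; weight 2^4 = 16.
Difference of the inputs: 0.8301133448 − 0.8303793271 = -0.0002659823
Divide by 2^4 − 1 = 15: (-0.0002659823)/15 = -0.0000177322
R = 0.8301133448 − 0.0000177322 = 0.8300956126
Shift from A(h/2): −0.0000177322.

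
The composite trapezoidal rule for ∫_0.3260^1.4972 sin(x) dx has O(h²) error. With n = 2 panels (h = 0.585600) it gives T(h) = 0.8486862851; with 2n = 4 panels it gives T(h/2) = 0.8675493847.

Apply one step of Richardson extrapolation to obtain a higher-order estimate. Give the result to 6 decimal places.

0.873837

r = 2, so 2^r = 4.
Difference of the inputs: 0.8675493847 − 0.8486862851 = 0.0188630996
Correction (A(h/2) − A(h))/(4 − 1) = 0.0188630996/3 = 0.0062876999
R = A(h/2) + (A(h/2) − A(h))/3 = 0.8675493847 + 0.0062876999 = 0.8738370846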